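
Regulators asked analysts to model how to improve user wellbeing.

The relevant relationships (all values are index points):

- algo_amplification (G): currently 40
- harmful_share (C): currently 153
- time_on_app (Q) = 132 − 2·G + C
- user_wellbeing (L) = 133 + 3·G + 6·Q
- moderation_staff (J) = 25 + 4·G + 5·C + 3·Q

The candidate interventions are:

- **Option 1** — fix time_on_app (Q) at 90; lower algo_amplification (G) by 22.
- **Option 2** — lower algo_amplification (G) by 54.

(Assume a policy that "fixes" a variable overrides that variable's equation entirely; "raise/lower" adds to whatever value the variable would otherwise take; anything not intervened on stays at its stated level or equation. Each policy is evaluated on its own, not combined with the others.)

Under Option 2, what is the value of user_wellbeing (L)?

1969

Option 2 (G − 54):
  G = 40 − 54 = -14
  C = 153
  Q = 132 − 2·(-14) + 153 = 313
  L = 133 + 3·(-14) + 6·313 = 1969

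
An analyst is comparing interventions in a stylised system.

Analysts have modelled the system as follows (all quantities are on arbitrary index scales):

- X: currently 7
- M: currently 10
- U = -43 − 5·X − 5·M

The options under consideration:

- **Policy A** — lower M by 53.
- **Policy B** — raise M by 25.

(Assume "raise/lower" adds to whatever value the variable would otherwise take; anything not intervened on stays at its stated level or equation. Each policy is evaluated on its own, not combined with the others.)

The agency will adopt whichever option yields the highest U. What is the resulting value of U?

Policy A (M − 53):
  X = 7
  M = 10 − 53 = -43
  U = -43 − 5·7 − 5·(-43) = 137
Policy B (M + 25):
  X = 7
  M = 10 + 25 = 35
  U = -43 − 5·7 − 5·35 = -253
Comparing — Policy A: U=137, Policy B: U=-253. Highest is 137 (Policy A).

137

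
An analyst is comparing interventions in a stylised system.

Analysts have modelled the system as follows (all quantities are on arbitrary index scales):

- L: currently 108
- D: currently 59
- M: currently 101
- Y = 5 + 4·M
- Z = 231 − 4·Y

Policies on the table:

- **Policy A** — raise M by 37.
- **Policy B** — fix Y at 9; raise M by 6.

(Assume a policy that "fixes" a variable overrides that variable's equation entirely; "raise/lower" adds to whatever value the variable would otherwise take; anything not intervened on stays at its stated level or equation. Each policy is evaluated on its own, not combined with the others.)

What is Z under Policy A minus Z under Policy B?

Policy A (M + 37):
  M = 101 + 37 = 138
  Y = 5 + 4·138 = 557
  Z = 231 − 4·557 = -1997
Policy B (Y := 9, M + 6):
  M = 101 + 6 = 107
  Y = 9
  Z = 231 − 4·9 = 195
Z: -1997 − 195 = -2192

-2192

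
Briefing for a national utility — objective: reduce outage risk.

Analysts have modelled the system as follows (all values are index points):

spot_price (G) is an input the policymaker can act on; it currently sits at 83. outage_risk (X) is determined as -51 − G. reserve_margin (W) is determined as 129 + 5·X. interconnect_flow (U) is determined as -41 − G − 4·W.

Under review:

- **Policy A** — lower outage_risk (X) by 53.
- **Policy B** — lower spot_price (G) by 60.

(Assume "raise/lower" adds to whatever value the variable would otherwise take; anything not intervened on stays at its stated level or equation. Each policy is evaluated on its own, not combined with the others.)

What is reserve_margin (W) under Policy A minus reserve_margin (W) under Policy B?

-565

Policy A (X − 53):
  G = 83
  X = -51 − 83 (−53 from intervention) = -187
  W = 129 + 5·(-187) = -806
Policy B (G − 60):
  G = 83 − 60 = 23
  X = -51 − 23 = -74
  W = 129 + 5·(-74) = -241
W: -806 − (-241) = -565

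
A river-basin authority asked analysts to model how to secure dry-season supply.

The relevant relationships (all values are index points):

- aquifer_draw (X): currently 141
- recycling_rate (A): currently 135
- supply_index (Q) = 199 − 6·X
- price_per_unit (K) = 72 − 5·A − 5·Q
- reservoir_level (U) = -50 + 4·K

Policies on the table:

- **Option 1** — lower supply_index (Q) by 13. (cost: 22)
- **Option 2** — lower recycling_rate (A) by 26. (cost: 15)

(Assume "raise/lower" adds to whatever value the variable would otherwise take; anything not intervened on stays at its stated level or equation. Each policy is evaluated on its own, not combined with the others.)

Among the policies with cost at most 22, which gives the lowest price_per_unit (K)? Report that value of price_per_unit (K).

2697

Option 1 (Q − 13):
  X = 141
  A = 135
  Q = 199 − 6·141 (−13 from intervention) = -660
  K = 72 − 5·135 − 5·(-660) = 2697
Option 2 (A − 26):
  X = 141
  A = 135 − 26 = 109
  Q = 199 − 6·141 = -647
  K = 72 − 5·109 − 5·(-647) = 2762
Comparing — Option 1: K=2697, Option 2: K=2762. Lowest is 2697 (Option 1).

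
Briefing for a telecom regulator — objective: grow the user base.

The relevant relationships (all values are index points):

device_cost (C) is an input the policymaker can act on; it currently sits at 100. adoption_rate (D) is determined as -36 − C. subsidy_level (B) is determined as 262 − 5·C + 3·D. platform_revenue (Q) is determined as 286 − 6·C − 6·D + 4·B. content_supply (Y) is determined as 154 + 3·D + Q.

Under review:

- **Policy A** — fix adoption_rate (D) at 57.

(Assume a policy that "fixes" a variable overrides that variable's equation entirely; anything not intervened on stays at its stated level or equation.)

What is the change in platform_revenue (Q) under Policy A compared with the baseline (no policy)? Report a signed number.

Baseline:
  C = 100
  D = -36 − 100 = -136
  B = 262 − 5·100 + 3·(-136) = -646
  Q = 286 − 6·100 − 6·(-136) + 4·(-646) = -2082
Policy A (D := 57):
  C = 100
  D = 57
  B = 262 − 5·100 + 3·57 = -67
  Q = 286 − 6·100 − 6·57 + 4·(-67) = -924
Change in Q: -924 − (-2082) = 1158

1158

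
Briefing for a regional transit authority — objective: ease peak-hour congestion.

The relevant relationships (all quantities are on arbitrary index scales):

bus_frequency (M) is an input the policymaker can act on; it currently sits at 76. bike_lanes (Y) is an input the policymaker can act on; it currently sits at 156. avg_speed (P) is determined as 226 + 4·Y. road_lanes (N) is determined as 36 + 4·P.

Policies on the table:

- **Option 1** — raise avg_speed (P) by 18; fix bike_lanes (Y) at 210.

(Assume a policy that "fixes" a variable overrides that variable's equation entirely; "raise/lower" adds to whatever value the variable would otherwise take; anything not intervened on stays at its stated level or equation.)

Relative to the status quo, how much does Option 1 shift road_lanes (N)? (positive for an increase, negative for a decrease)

Baseline:
  Y = 156
  P = 226 + 4·156 = 850
  N = 36 + 4·850 = 3436
Option 1 (P + 18, Y := 210):
  Y = 210
  P = 226 + 4·210 (+18 from intervention) = 1084
  N = 36 + 4·1084 = 4372
Change in N: 4372 − 3436 = 936

936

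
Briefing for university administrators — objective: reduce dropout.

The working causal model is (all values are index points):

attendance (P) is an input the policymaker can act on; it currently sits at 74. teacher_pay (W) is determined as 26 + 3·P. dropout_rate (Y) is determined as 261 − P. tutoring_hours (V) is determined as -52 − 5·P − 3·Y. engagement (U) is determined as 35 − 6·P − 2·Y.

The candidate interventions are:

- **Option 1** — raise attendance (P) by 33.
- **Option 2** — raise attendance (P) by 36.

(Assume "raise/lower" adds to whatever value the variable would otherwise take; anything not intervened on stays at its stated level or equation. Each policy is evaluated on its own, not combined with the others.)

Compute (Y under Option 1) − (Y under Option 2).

Option 1 (P + 33):
  P = 74 + 33 = 107
  Y = 261 − 107 = 154
Option 2 (P + 36):
  P = 74 + 36 = 110
  Y = 261 − 110 = 151
Y: 154 − 151 = 3

3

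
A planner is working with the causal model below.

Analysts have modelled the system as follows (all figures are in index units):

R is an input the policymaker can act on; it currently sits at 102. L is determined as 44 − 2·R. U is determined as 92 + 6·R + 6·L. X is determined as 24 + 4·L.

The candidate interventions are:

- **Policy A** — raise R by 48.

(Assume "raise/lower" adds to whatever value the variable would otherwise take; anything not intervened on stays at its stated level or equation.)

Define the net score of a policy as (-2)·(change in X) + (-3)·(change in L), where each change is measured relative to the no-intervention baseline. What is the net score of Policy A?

Baseline:
  R = 102
  L = 44 − 2·102 = -160
  X = 24 + 4·(-160) = -616
Policy A (R + 48):
  R = 102 + 48 = 150
  L = 44 − 2·150 = -256
  X = 24 + 4·(-256) = -1000
ΔX = -1000 − (-616) = -384; ΔL = -256 − (-160) = -96
Score = (-2)·(-384) + (-3)·(-96) = 1056

1056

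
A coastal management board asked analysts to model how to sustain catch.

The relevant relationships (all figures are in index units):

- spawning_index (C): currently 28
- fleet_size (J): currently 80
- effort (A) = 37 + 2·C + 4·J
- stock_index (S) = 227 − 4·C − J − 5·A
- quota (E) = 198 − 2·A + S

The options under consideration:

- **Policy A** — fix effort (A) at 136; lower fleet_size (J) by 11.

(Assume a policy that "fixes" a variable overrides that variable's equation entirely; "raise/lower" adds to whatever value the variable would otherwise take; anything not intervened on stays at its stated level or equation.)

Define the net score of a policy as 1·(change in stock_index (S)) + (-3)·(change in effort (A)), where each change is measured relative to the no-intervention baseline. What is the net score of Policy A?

2227

Baseline:
  C = 28
  J = 80
  A = 37 + 2·28 + 4·80 = 413
  S = 227 − 4·28 − 80 − 5·413 = -2030
Policy A (A := 136, J − 11):
  C = 28
  J = 80 − 11 = 69
  A = 136
  S = 227 − 4·28 − 69 − 5·136 = -634
ΔS = -634 − (-2030) = 1396; ΔA = 136 − 413 = -277
Score = 1·1396 + (-3)·(-277) = 2227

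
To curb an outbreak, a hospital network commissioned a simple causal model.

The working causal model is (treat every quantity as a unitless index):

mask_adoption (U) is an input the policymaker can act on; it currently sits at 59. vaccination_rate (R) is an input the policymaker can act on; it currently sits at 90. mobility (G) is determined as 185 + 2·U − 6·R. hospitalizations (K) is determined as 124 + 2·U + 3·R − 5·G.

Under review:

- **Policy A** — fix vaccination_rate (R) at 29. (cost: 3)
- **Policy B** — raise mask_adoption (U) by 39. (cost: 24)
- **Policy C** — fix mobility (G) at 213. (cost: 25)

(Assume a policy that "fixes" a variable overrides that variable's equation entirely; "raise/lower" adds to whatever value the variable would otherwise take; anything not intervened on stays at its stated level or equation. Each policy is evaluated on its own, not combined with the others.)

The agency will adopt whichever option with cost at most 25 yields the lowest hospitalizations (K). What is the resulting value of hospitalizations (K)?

-553

Policy A (R := 29):
  U = 59
  R = 29
  G = 185 + 2·59 − 6·29 = 129
  K = 124 + 2·59 + 3·29 − 5·129 = -316
Policy B (U + 39):
  U = 59 + 39 = 98
  R = 90
  G = 185 + 2·98 − 6·90 = -159
  K = 124 + 2·98 + 3·90 − 5·(-159) = 1385
Policy C (G := 213):
  U = 59
  R = 90
  G = 213
  K = 124 + 2·59 + 3·90 − 5·213 = -553
Comparing — Policy A: K=-316, Policy B: K=1385, Policy C: K=-553. Lowest is -553 (Policy C).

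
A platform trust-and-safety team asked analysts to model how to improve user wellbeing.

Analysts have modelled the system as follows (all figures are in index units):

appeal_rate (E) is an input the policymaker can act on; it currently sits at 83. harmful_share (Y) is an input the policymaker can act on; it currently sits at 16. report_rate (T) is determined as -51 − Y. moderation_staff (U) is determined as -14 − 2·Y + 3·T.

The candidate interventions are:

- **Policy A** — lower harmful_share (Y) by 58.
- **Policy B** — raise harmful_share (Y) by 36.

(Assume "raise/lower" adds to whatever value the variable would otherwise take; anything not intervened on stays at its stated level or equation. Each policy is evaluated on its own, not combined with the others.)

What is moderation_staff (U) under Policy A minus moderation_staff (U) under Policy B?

470

Policy A (Y − 58):
  Y = 16 − 58 = -42
  T = -51 − (-42) = -9
  U = -14 − 2·(-42) + 3·(-9) = 43
Policy B (Y + 36):
  Y = 16 + 36 = 52
  T = -51 − 52 = -103
  U = -14 − 2·52 + 3·(-103) = -427
U: 43 − (-427) = 470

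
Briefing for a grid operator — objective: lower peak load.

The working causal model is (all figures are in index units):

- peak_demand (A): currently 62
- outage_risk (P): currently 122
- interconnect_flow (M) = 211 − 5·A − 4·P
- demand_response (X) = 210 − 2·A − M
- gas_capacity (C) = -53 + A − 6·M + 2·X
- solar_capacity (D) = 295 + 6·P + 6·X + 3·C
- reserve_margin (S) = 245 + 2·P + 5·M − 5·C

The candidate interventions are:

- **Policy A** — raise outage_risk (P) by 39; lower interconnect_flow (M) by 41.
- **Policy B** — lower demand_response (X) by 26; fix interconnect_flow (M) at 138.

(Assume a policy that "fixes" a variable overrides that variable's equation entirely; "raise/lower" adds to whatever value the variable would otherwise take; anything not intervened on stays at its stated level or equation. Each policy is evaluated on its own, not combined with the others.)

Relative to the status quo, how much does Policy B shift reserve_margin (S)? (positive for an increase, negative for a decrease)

32885

Baseline:
  A = 62
  P = 122
  M = 211 − 5·62 − 4·122 = -587
  X = 210 − 2·62 − (-587) = 673
  C = -53 + 62 − 6·(-587) + 2·673 = 4877
  S = 245 + 2·122 + 5·(-587) − 5·4877 = -26831
Policy B (X − 26, M := 138):
  A = 62
  P = 122
  M = 138
  X = 210 − 2·62 − 138 (−26 from intervention) = -78
  C = -53 + 62 − 6·138 + 2·(-78) = -975
  S = 245 + 2·122 + 5·138 − 5·(-975) = 6054
Change in S: 6054 − (-26831) = 32885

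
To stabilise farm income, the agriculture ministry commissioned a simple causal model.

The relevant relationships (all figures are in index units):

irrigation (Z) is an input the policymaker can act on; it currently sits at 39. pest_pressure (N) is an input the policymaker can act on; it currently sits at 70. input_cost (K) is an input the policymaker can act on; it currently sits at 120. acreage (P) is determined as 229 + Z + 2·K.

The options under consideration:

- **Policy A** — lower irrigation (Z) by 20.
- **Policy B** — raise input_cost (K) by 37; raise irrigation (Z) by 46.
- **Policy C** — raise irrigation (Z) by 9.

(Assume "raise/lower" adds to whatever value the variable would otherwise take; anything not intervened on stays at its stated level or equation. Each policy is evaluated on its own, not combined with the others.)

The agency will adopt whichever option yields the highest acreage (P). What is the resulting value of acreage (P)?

628

Policy A (Z − 20):
  Z = 39 − 20 = 19
  K = 120
  P = 229 + 19 + 2·120 = 488
Policy B (K + 37, Z + 46):
  Z = 39 + 46 = 85
  K = 120 + 37 = 157
  P = 229 + 85 + 2·157 = 628
Policy C (Z + 9):
  Z = 39 + 9 = 48
  K = 120
  P = 229 + 48 + 2·120 = 517
Comparing — Policy A: P=488, Policy B: P=628, Policy C: P=517. Highest is 628 (Policy B).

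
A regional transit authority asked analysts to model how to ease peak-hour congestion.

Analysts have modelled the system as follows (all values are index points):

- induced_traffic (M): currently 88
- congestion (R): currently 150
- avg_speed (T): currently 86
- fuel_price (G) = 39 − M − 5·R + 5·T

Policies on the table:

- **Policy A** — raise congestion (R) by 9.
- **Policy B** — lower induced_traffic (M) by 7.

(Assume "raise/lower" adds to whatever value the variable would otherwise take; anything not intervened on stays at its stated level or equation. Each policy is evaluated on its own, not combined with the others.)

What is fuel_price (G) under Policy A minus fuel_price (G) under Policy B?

Policy A (R + 9):
  M = 88
  R = 150 + 9 = 159
  T = 86
  G = 39 − 88 − 5·159 + 5·86 = -414
Policy B (M − 7):
  M = 88 − 7 = 81
  R = 150
  T = 86
  G = 39 − 81 − 5·150 + 5·86 = -362
G: -414 − (-362) = -52

-52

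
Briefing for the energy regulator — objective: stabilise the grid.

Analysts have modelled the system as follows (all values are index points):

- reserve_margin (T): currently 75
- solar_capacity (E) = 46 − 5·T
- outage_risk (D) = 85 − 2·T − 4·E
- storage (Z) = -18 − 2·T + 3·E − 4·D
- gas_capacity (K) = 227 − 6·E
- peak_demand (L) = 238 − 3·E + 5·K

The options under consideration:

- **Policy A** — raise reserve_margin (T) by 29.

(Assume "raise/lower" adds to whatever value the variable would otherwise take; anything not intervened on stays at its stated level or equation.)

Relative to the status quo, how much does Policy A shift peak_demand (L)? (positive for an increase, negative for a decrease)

Baseline:
  T = 75
  E = 46 − 5·75 = -329
  K = 227 − 6·(-329) = 2201
  L = 238 − 3·(-329) + 5·2201 = 12230
Policy A (T + 29):
  T = 75 + 29 = 104
  E = 46 − 5·104 = -474
  K = 227 − 6·(-474) = 3071
  L = 238 − 3·(-474) + 5·3071 = 17015
Change in L: 17015 − 12230 = 4785

4785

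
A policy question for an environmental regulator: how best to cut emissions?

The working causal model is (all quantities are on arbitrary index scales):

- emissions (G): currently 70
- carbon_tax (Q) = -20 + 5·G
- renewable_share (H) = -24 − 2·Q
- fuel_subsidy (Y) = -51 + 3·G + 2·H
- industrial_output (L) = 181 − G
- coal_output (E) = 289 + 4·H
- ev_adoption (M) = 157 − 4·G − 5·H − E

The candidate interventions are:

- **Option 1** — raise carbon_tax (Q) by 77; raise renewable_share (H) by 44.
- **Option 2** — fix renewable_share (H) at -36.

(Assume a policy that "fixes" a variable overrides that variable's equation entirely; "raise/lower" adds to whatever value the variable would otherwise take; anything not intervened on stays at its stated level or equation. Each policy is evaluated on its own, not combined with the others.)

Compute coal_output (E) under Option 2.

145

Option 2 (H := -36):
  G = 70
  Q = -20 + 5·70 = 330
  H = -36
  E = 289 + 4·(-36) = 145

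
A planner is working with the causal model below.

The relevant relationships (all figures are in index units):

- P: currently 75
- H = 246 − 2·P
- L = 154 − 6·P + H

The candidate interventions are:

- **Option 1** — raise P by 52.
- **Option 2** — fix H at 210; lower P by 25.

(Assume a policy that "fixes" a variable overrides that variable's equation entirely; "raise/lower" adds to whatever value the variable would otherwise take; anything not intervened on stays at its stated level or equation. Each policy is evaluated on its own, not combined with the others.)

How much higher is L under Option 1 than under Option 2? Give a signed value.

Option 1 (P + 52):
  P = 75 + 52 = 127
  H = 246 − 2·127 = -8
  L = 154 − 6·127 + (-8) = -616
Option 2 (H := 210, P − 25):
  P = 75 − 25 = 50
  H = 210
  L = 154 − 6·50 + 210 = 64
L: -616 − 64 = -680

-680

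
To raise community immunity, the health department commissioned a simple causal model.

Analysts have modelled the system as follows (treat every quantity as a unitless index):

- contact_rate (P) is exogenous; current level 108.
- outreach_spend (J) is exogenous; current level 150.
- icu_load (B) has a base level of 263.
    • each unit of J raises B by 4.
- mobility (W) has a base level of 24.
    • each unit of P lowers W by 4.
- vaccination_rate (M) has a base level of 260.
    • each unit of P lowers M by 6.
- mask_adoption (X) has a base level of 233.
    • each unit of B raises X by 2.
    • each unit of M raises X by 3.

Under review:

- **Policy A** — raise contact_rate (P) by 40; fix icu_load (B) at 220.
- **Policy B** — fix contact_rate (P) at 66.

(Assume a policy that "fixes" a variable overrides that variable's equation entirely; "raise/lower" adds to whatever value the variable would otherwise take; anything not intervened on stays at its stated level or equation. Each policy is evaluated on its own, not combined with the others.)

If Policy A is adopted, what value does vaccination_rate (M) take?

-628

Policy A (P + 40, B := 220):
  P = 108 + 40 = 148
  M = 260 − 6·148 = -628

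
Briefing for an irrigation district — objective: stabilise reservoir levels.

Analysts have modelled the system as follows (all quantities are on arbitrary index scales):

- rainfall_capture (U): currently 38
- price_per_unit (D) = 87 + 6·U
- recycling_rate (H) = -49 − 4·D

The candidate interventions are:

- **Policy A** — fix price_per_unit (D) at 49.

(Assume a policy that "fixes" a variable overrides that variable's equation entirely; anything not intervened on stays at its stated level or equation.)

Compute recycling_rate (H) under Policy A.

Policy A (D := 49):
  U = 38
  D = 49
  H = -49 − 4·49 = -245

-245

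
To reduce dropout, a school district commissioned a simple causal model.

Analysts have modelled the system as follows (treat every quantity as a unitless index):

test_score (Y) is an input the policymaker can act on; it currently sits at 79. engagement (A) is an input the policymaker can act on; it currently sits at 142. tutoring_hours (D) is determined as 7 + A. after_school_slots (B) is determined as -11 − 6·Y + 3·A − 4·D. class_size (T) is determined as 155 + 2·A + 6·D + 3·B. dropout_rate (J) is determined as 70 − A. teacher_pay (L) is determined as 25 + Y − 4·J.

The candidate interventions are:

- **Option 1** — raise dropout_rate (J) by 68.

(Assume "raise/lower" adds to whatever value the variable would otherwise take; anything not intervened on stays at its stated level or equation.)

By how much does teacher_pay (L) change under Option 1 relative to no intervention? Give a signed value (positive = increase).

-272

Baseline:
  Y = 79
  A = 142
  J = 70 − 142 = -72
  L = 25 + 79 − 4·(-72) = 392
Option 1 (J + 68):
  Y = 79
  A = 142
  J = 70 − 142 (+68 from intervention) = -4
  L = 25 + 79 − 4·(-4) = 120
Change in L: 120 − 392 = -272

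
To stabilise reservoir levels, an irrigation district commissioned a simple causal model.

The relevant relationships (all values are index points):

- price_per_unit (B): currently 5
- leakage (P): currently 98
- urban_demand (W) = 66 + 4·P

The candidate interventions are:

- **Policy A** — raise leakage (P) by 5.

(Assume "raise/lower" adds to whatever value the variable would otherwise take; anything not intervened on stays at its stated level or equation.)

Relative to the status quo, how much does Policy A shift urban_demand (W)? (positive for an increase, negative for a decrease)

20

Baseline:
  P = 98
  W = 66 + 4·98 = 458
Policy A (P + 5):
  P = 98 + 5 = 103
  W = 66 + 4·103 = 478
Change in W: 478 − 458 = 20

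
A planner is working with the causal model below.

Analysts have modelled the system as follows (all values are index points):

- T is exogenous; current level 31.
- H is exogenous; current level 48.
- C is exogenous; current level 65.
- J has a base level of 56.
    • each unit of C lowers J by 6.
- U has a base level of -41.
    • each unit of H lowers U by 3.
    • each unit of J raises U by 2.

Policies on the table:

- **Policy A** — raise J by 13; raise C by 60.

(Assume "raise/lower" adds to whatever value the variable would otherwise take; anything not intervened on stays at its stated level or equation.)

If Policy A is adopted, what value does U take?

Policy A (J + 13, C + 60):
  H = 48
  C = 65 + 60 = 125
  J = 56 − 6·125 (+13 from intervention) = -681
  U = -41 − 3·48 + 2·(-681) = -1547

-1547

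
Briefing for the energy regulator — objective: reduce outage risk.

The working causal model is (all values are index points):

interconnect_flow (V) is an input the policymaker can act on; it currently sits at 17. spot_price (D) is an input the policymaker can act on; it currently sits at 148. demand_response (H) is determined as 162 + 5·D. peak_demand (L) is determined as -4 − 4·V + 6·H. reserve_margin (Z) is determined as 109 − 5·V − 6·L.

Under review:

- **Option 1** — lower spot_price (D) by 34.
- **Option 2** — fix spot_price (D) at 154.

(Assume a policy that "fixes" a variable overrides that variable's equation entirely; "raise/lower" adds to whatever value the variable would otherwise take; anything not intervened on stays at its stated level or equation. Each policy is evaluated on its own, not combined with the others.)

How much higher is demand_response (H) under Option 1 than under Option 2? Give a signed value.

Option 1 (D − 34):
  D = 148 − 34 = 114
  H = 162 + 5·114 = 732
Option 2 (D := 154):
  D = 154
  H = 162 + 5·154 = 932
H: 732 − 932 = -200

-200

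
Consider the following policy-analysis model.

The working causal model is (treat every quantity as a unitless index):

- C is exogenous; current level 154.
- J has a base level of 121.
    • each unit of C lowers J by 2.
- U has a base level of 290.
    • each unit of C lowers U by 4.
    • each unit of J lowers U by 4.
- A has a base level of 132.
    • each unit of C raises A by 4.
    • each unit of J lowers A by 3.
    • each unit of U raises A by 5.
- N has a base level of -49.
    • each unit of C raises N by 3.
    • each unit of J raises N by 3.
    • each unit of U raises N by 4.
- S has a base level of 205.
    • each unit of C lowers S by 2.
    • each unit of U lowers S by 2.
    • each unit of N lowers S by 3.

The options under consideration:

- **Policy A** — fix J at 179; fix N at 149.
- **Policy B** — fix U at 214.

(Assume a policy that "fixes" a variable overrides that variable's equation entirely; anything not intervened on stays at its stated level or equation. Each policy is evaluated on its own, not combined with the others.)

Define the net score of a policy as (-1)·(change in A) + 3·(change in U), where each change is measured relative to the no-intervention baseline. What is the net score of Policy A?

4026

Baseline:
  C = 154
  J = 121 − 2·154 = -187
  U = 290 − 4·154 − 4·(-187) = 422
  A = 132 + 4·154 − 3·(-187) + 5·422 = 3419
Policy A (J := 179, N := 149):
  C = 154
  J = 179
  U = 290 − 4·154 − 4·179 = -1042
  A = 132 + 4·154 − 3·179 + 5·(-1042) = -4999
ΔA = -4999 − 3419 = -8418; ΔU = -1042 − 422 = -1464
Score = (-1)·(-8418) + 3·(-1464) = 4026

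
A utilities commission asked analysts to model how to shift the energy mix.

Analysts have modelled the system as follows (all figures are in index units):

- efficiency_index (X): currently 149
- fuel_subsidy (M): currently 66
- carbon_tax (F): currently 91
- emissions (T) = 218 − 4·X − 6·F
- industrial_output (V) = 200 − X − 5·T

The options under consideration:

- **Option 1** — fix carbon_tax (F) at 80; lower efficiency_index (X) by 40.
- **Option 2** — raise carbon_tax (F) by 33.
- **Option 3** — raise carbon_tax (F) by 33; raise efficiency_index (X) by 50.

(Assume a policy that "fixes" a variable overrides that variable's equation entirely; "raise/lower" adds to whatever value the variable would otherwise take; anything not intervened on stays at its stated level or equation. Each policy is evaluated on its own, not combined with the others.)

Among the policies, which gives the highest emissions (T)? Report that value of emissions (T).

Option 1 (F := 80, X − 40):
  X = 149 − 40 = 109
  F = 80
  T = 218 − 4·109 − 6·80 = -698
Option 2 (F + 33):
  X = 149
  F = 91 + 33 = 124
  T = 218 − 4·149 − 6·124 = -1122
Option 3 (F + 33, X + 50):
  X = 149 + 50 = 199
  F = 91 + 33 = 124
  T = 218 − 4·199 − 6·124 = -1322
Comparing — Option 1: T=-698, Option 2: T=-1122, Option 3: T=-1322. Highest is -698 (Option 1).

-698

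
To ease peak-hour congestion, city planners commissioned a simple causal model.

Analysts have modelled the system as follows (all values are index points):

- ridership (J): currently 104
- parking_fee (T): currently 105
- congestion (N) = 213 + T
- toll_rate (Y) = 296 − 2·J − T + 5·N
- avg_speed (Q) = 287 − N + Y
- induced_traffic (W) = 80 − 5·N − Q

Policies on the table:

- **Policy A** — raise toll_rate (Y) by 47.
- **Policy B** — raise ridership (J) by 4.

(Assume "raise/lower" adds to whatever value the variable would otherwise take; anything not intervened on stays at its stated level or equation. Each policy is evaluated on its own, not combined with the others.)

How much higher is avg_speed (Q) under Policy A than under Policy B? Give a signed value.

Policy A (Y + 47):
  J = 104
  T = 105
  N = 213 + 105 = 318
  Y = 296 − 2·104 − 105 + 5·318 (+47 from intervention) = 1620
  Q = 287 − 318 + 1620 = 1589
Policy B (J + 4):
  J = 104 + 4 = 108
  T = 105
  N = 213 + 105 = 318
  Y = 296 − 2·108 − 105 + 5·318 = 1565
  Q = 287 − 318 + 1565 = 1534
Q: 1589 − 1534 = 55

55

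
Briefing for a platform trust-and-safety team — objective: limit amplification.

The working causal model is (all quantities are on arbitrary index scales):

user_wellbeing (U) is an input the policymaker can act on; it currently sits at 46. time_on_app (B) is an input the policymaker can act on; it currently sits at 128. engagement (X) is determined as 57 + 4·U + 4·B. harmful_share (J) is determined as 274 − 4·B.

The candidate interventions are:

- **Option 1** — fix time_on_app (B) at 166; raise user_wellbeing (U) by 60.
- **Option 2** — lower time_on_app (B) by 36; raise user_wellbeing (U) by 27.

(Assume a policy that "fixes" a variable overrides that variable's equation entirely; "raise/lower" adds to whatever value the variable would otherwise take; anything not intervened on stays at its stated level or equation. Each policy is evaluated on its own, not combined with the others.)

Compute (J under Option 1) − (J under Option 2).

-296

Option 1 (B := 166, U + 60):
  B = 166
  J = 274 − 4·166 = -390
Option 2 (B − 36, U + 27):
  B = 128 − 36 = 92
  J = 274 − 4·92 = -94
J: -390 − (-94) = -296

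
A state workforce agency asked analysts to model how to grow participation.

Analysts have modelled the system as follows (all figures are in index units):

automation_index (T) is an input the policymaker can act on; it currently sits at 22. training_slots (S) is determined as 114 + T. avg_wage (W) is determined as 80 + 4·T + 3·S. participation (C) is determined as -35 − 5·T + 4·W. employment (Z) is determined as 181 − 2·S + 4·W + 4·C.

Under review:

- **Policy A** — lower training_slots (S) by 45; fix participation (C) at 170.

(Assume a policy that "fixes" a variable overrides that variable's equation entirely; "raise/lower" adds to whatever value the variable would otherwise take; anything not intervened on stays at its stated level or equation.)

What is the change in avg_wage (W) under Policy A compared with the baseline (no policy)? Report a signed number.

-135

Baseline:
  T = 22
  S = 114 + 22 = 136
  W = 80 + 4·22 + 3·136 = 576
Policy A (S − 45, C := 170):
  T = 22
  S = 114 + 22 (−45 from intervention) = 91
  W = 80 + 4·22 + 3·91 = 441
Change in W: 441 − 576 = -135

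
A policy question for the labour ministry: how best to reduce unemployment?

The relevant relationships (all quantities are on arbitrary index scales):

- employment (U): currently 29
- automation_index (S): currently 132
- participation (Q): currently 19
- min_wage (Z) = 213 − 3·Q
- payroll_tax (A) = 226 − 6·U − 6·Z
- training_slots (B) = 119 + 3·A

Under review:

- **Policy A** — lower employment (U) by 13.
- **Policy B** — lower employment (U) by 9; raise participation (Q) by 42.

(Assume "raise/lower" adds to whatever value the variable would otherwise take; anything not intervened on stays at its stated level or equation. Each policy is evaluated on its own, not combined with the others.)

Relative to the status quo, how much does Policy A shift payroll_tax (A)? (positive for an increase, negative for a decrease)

78

Baseline:
  U = 29
  Q = 19
  Z = 213 − 3·19 = 156
  A = 226 − 6·29 − 6·156 = -884
Policy A (U − 13):
  U = 29 − 13 = 16
  Q = 19
  Z = 213 − 3·19 = 156
  A = 226 − 6·16 − 6·156 = -806
Change in A: -806 − (-884) = 78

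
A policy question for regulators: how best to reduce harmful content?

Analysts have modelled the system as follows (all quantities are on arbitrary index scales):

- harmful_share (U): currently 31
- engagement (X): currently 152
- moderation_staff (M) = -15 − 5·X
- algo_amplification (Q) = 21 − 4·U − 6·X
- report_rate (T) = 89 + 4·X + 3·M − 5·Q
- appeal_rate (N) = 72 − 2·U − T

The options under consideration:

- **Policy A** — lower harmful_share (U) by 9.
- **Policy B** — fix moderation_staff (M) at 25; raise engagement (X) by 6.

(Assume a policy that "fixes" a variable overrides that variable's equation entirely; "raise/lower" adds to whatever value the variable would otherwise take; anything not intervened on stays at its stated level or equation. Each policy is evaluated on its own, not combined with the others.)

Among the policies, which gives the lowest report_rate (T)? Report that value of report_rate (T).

3267

Policy A (U − 9):
  U = 31 − 9 = 22
  X = 152
  M = -15 − 5·152 = -775
  Q = 21 − 4·22 − 6·152 = -979
  T = 89 + 4·152 + 3·(-775) − 5·(-979) = 3267
Policy B (M := 25, X + 6):
  U = 31
  X = 152 + 6 = 158
  M = 25
  Q = 21 − 4·31 − 6·158 = -1051
  T = 89 + 4·158 + 3·25 − 5·(-1051) = 6051
Comparing — Policy A: T=3267, Policy B: T=6051. Lowest is 3267 (Policy A).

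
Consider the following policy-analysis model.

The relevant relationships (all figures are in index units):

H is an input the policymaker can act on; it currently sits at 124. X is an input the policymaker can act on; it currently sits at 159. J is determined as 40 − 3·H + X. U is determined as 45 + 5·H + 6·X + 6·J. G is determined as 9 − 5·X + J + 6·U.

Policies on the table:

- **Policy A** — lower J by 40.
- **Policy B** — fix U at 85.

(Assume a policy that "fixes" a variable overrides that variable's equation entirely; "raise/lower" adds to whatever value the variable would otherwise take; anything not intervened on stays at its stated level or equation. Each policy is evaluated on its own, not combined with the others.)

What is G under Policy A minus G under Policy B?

Policy A (J − 40):
  H = 124
  X = 159
  J = 40 − 3·124 + 159 (−40 from intervention) = -213
  U = 45 + 5·124 + 6·159 + 6·(-213) = 341
  G = 9 − 5·159 + (-213) + 6·341 = 1047
Policy B (U := 85):
  H = 124
  X = 159
  J = 40 − 3·124 + 159 = -173
  U = 85
  G = 9 − 5·159 + (-173) + 6·85 = -449
G: 1047 − (-449) = 1496

1496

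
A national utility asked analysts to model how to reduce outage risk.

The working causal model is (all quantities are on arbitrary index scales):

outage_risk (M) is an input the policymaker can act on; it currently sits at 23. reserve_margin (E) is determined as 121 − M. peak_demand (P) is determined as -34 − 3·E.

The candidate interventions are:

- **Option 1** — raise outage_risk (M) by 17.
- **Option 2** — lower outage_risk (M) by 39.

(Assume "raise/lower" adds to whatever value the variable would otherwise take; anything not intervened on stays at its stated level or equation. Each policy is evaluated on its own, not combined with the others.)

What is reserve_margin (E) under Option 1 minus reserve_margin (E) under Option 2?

-56

Option 1 (M + 17):
  M = 23 + 17 = 40
  E = 121 − 40 = 81
Option 2 (M − 39):
  M = 23 − 39 = -16
  E = 121 − (-16) = 137
E: 81 − 137 = -56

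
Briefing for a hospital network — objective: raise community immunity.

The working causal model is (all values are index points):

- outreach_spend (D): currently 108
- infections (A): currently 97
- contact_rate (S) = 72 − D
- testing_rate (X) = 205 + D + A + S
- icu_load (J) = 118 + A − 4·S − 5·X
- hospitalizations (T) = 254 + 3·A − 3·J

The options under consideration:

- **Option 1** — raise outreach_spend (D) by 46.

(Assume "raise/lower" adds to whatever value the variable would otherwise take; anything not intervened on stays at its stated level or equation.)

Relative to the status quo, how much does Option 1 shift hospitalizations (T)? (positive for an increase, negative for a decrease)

Baseline:
  D = 108
  A = 97
  S = 72 − 108 = -36
  X = 205 + 108 + 97 + (-36) = 374
  J = 118 + 97 − 4·(-36) − 5·374 = -1511
  T = 254 + 3·97 − 3·(-1511) = 5078
Option 1 (D + 46):
  D = 108 + 46 = 154
  A = 97
  S = 72 − 154 = -82
  X = 205 + 154 + 97 + (-82) = 374
  J = 118 + 97 − 4·(-82) − 5·374 = -1327
  T = 254 + 3·97 − 3·(-1327) = 4526
Change in T: 4526 − 5078 = -552

-552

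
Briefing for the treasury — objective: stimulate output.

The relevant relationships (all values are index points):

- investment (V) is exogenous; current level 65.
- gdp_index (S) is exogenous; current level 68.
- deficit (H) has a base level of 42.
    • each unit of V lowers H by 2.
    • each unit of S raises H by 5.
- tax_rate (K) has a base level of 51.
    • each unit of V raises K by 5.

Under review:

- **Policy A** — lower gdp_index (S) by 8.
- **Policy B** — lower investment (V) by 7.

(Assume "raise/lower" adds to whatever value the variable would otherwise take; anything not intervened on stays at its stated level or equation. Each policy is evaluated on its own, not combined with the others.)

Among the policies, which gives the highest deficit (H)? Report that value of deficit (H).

266

Policy A (S − 8):
  V = 65
  S = 68 − 8 = 60
  H = 42 − 2·65 + 5·60 = 212
Policy B (V − 7):
  V = 65 − 7 = 58
  S = 68
  H = 42 − 2·58 + 5·68 = 266
Comparing — Policy A: H=212, Policy B: H=266. Highest is 266 (Policy B).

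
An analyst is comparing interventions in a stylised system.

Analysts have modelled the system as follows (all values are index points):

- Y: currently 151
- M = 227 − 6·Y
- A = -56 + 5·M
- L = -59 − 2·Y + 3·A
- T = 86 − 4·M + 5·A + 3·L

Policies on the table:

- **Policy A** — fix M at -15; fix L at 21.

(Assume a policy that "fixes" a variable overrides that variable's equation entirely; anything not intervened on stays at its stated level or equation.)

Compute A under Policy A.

Policy A (M := -15, L := 21):
  Y = 151
  M = -15
  A = -56 + 5·(-15) = -131

-131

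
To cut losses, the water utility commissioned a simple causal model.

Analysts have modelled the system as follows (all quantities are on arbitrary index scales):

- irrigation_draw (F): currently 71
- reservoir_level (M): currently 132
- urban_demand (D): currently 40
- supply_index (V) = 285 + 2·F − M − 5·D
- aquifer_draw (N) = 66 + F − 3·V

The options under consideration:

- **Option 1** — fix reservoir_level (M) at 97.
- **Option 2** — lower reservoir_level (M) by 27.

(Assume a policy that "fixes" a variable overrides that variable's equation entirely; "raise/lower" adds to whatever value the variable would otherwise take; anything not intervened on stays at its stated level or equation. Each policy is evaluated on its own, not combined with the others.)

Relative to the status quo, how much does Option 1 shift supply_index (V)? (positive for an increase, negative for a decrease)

35

Baseline:
  F = 71
  M = 132
  D = 40
  V = 285 + 2·71 − 132 − 5·40 = 95
Option 1 (M := 97):
  F = 71
  M = 97
  D = 40
  V = 285 + 2·71 − 97 − 5·40 = 130
Change in V: 130 − 95 = 35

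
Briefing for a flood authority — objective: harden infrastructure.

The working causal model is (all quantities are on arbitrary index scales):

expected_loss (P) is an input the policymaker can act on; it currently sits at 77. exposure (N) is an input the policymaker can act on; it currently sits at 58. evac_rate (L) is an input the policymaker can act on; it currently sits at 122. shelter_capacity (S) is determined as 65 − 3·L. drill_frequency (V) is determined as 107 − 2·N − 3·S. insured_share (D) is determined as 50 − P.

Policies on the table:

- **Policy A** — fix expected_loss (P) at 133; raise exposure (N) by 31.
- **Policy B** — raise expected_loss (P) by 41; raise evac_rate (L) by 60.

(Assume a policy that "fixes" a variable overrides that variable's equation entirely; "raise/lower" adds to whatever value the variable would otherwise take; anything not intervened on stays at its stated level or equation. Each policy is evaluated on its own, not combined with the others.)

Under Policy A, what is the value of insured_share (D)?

Policy A (P := 133, N + 31):
  P = 133
  D = 50 − 133 = -83

-83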